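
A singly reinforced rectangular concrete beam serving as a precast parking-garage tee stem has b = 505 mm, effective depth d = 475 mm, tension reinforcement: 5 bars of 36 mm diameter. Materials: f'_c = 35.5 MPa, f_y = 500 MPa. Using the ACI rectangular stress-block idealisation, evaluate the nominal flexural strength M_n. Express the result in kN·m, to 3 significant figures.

A_s = 5 × 1018 = 5090 mm².
T = A_s f_y = 5090 × 500 = 2545000 N = 2545 kN.
From C = T: a = T/(0.85 f'_c b) = 2545000/(0.85 × 35.5 × 505) = 167.01 mm.
M_n = T(d − a/2) = 2545 kN × (475 − 83.505) mm = 996.35 kN·m.

M_n ≈ 996 kN·m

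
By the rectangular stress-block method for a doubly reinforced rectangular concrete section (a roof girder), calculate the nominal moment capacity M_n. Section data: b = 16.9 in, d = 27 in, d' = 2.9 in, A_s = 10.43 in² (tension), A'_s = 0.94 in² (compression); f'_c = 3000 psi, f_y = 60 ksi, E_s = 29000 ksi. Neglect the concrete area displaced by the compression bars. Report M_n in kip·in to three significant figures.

M_n ≈ 13000 kip·in

Assume both steels yield.
a = (A_s − A'_s) f_y/(0.85 f'_c b) = (10.43 − 0.94) × 60/(0.85 × 3 × 16.9) = 13.213 in.
c = a/β₁ = 13.213/0.85 = 15.545 in; ε'_s = 0.003(c − d')/c = 0.0024 ≥ ε_y = 0.0021, so the compression steel yields.
M_n = (A_s − A'_s) f_y (d − a/2) + A'_s f_y (d − d') = 569.4 × (27 − 6.6065) + 56.4 × (27 − 2.9) = 11612.1 + 1359.2 = 12971.3 kip·in.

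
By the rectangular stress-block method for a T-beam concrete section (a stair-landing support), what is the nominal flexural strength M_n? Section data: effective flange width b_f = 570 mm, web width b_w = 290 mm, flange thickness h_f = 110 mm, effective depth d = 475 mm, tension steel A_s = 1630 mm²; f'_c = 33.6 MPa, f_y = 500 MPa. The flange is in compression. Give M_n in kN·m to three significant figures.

Tension: T = A_s f_y = 1630 × 500 = 815000 N.
Try a within the flange: a = T/(0.85 f'_c b_f) = 815000/(0.85 × 33.6 × 570) = 50.06 mm.
Since a = 50.06 ≤ h_f = 110 mm, the stress block lies entirely in the flange; analyse as a rectangular beam of width b_f.
M_n = T(d − a/2) = 815000 × (475 − 25.03) = 366.73 × 10⁶ N·mm.
M_n = 366.73 kN·m.

M_n ≈ 367 kN·m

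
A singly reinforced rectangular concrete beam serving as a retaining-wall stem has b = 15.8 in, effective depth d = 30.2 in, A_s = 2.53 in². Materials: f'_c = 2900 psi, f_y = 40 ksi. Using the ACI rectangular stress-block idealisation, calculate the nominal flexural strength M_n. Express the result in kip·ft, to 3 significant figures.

T = A_s f_y = 2.53 × 40 = 101.2 kips.
a = T/(0.85 f'_c b) = 101.2/(0.85 × 2.9 × 15.8) = 2.598 in.
M_n = T(d − a/2) = 101.2 × (30.2 − 1.299) = 2924.8 kip·in = 2924.8/12 = 243.73 kip·ft.

M_n ≈ 244 kip·ft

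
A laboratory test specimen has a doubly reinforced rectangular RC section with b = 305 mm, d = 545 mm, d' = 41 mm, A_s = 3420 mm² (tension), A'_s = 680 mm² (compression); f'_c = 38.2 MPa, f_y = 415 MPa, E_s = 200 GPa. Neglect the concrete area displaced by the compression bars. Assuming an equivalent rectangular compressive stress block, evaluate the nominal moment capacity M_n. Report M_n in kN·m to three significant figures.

M_n ≈ 697 kN·m

Assume both tension and compression steel yield.
Net tension couple steel: A_s − A'_s = 2740 mm².
a = (A_s − A'_s) f_y / (0.85 f'_c b) = 1137100/(0.85 × 38.2 × 305) = 114.82 mm.
c = a/β₁ = 114.82/0.777 = 147.77 mm; ε'_s = 0.003(c − d')/c = 0.0022 ≥ f_y/E_s = 0.0021, so compression steel does yield.
M_n = (A_s − A'_s) f_y (d − a/2) + A'_s f_y (d − d') = [1137100 × (545 − 57.41) + 282200 × (545 − 41)] × 10⁻⁶ = 554.44 + 142.23 = 696.67 kN·m.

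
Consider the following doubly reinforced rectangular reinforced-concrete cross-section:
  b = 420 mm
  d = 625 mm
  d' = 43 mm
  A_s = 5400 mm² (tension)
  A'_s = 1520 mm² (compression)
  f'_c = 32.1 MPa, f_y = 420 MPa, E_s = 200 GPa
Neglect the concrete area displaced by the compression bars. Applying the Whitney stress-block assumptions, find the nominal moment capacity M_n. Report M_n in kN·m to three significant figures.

Assume both tension and compression steel yield.
Net tension couple steel: A_s − A'_s = 3880 mm².
a = (A_s − A'_s) f_y / (0.85 f'_c b) = 1629600/(0.85 × 32.1 × 420) = 142.20 mm.
c = a/β₁ = 142.20/0.821 = 173.20 mm; ε'_s = 0.003(c − d')/c = 0.0023 ≥ f_y/E_s = 0.0021, so compression steel does yield.
M_n = (A_s − A'_s) f_y (d − a/2) + A'_s f_y (d − d') = [1629600 × (625 − 71.1) + 638400 × (625 − 43)] × 10⁻⁶ = 902.64 + 371.55 = 1274.19 kN·m.

M_n ≈ 1270 kN·m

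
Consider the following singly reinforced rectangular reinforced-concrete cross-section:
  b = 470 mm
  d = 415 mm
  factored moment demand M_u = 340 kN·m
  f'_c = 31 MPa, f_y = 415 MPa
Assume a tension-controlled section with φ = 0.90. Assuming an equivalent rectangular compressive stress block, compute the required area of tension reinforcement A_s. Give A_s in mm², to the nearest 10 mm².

A_s ≈ 2430 mm²

M_n = M_u/φ = 340/0.90 = 377.778 kN·m.
With M_n = 0.85 f'_c a b (d − a/2), solve the quadratic for a:
a = d − √(d² − 2M_n/(0.85 f'_c b)) = 415 − √(415² − 2 × 377.778×10⁶/(0.85 × 31 × 470)) = 81.51 mm.
A_s = 0.85 f'_c a b / f_y = 0.85 × 31 × 81.51 × 470 / 415 = 2432.4 mm².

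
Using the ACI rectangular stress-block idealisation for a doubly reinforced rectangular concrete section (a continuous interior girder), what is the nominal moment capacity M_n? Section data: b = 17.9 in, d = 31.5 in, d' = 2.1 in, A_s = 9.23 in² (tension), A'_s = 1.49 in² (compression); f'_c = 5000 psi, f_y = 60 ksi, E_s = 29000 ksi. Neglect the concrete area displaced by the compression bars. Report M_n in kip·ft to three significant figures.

M_n ≈ 1320 kip·ft

Assume both steels yield.
a = (A_s − A'_s) f_y/(0.85 f'_c b) = (9.23 − 1.49) × 60/(0.85 × 5 × 17.9) = 6.105 in.
c = a/β₁ = 6.105/0.8 = 7.631 in; ε'_s = 0.003(c − d')/c = 0.0022 ≥ ε_y = 0.0021, so the compression steel yields.
M_n = (A_s − A'_s) f_y (d − a/2) + A'_s f_y (d − d') = 464.4 × (31.5 − 3.0525) + 89.4 × (31.5 − 2.1) = 13211.0 + 2628.4 = 15839.4 kip·in = 15839.4/12 = 1319.95 kip·ft.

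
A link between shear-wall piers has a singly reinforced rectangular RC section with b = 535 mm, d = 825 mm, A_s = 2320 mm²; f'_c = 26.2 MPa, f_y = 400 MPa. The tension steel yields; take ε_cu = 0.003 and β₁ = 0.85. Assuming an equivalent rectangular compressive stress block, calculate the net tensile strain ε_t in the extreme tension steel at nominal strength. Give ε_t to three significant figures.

a = A_s f_y/(0.85 f'_c b) = 77.89 mm.
β₁ = 0.85, so c = a/β₁ = 77.89/0.85 = 91.64 mm.
From the linear strain diagram with ε_cu = 0.003: ε_t = 0.003 (d − c)/c = 0.003 × (825 − 91.64)/91.64 = 0.0240.
Since ε_t ≥ 0.005, the section is tension-controlled.

ε_t ≈ 0.0240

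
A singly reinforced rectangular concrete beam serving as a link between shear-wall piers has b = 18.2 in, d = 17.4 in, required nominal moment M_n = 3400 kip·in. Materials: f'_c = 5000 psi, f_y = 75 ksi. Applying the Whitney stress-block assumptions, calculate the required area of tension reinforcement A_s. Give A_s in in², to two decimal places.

From M_n = 0.85 f'_c a b (d − a/2):
a = d − √(d² − 2M_n/(0.85 f'_c b)) = 17.4 − √(17.4² − 2 × 3400/(0.85 × 5 × 18.2)) = 2.742 in.
A_s = 0.85 f'_c a b / f_y = 0.85 × 5 × 2.742 × 18.2 / 75 = 2.828 in².

A_s ≈ 2.83 in²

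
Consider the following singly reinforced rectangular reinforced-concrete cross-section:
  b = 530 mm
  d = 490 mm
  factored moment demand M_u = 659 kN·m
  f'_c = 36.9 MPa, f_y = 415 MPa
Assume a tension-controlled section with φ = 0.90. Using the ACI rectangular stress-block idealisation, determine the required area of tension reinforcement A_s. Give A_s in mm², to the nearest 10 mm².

M_n = M_u/φ = 659/0.90 = 732.222 kN·m.
With M_n = 0.85 f'_c a b (d − a/2), solve the quadratic for a:
a = d − √(d² − 2M_n/(0.85 f'_c b)) = 490 − √(490² − 2 × 732.222×10⁶/(0.85 × 36.9 × 530)) = 100.12 mm.
A_s = 0.85 f'_c a b / f_y = 0.85 × 36.9 × 100.12 × 530 / 415 = 4010.5 mm².

A_s ≈ 4010 mm²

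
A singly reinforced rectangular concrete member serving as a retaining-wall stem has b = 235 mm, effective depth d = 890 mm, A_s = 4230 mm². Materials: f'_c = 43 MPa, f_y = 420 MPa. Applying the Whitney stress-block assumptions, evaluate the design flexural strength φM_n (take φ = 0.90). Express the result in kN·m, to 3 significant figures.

T = A_s f_y = 4230 × 420 = 1776600 N = 1776.6 kN.
From C = T: a = T/(0.85 f'_c b) = 1776600/(0.85 × 43 × 235) = 206.84 mm.
M_n = T(d − a/2) = 1776.6 kN × (890 − 103.42) mm = 1397.44 kN·m.
φM_n = 0.90 × 1397.44 = 1257.70 kN·m.

φM_n ≈ 1260 kN·m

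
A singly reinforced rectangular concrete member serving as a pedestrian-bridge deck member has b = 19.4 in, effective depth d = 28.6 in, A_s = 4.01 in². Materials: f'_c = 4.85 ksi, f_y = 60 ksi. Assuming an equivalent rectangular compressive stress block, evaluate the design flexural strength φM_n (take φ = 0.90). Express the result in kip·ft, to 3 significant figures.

φM_n ≈ 489 kip·ft

T = A_s f_y = 4.01 × 60 = 240.6 kips.
a = T/(0.85 f'_c b) = 240.6/(0.85 × 4.85 × 19.4) = 3.008 in.
M_n = T(d − a/2) = 240.6 × (28.6 − 1.504) = 6519.3 kip·in = 6519.3/12 = 543.28 kip·ft.
φM_n = 0.90 × 543.28 = 488.95 kip·ft.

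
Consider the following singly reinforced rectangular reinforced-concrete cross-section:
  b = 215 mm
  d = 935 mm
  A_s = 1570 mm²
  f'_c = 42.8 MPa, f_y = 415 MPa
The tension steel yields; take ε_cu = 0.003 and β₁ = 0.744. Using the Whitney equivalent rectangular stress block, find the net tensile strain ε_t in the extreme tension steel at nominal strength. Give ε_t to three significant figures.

a = A_s f_y/(0.85 f'_c b) = 83.30 mm.
β₁ = 0.744, so c = a/β₁ = 83.30/0.744 = 111.96 mm.
From the linear strain diagram with ε_cu = 0.003: ε_t = 0.003 (d − c)/c = 0.003 × (935 − 111.96)/111.96 = 0.0221.
Since ε_t ≥ 0.005, the section is tension-controlled.

ε_t ≈ 0.0221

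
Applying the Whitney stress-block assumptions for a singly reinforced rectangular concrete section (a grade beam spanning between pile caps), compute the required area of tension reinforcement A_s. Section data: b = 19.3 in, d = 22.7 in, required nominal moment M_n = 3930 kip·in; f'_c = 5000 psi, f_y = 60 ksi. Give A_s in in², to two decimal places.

A_s ≈ 3.03 in²

From M_n = 0.85 f'_c a b (d − a/2):
a = d − √(d² − 2M_n/(0.85 f'_c b)) = 22.7 − √(22.7² − 2 × 3930/(0.85 × 5 × 19.3)) = 2.219 in.
A_s = 0.85 f'_c a b / f_y = 0.85 × 5 × 2.219 × 19.3 / 60 = 3.034 in².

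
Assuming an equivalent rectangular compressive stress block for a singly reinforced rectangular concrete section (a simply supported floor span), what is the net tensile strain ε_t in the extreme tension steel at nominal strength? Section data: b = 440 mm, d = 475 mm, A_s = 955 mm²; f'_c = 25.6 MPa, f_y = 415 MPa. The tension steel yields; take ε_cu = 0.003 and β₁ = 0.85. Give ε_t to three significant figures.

ε_t ≈ 0.0263

a = A_s f_y/(0.85 f'_c b) = 41.39 mm.
β₁ = 0.85, so c = a/β₁ = 41.39/0.85 = 48.69 mm.
From the linear strain diagram with ε_cu = 0.003: ε_t = 0.003 (d − c)/c = 0.003 × (475 − 48.69)/48.69 = 0.0263.
Since ε_t ≥ 0.005, the section is tension-controlled.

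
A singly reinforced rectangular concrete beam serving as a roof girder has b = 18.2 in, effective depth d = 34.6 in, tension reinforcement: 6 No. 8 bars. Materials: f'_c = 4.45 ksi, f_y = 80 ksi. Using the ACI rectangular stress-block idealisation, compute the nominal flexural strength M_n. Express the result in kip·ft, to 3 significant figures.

M_n ≈ 1010 kip·ft

A_s = 6 × 0.79 = 4.74 in².
T = A_s f_y = 4.74 × 80 = 379.2 kips.
a = T/(0.85 f'_c b) = 379.2/(0.85 × 4.45 × 18.2) = 5.508 in.
M_n = T(d − a/2) = 379.2 × (34.6 − 2.754) = 12076.0 kip·in = 12076.0/12 = 1006.33 kip·ft.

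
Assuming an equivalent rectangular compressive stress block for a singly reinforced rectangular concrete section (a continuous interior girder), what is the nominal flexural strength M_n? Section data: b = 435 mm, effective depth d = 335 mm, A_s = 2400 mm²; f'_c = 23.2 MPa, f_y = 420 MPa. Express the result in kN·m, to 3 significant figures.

T = A_s f_y = 2400 × 420 = 1008000 N = 1008 kN.
From C = T: a = T/(0.85 f'_c b) = 1008000/(0.85 × 23.2 × 435) = 117.51 mm.
M_n = T(d − a/2) = 1008 kN × (335 − 58.755) mm = 278.45 kN·m.

M_n ≈ 278 kN·m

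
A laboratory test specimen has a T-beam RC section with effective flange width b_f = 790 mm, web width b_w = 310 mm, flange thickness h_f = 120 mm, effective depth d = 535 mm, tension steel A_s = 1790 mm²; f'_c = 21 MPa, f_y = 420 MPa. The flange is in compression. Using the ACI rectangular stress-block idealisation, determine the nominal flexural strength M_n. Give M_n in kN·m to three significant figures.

Tension: T = A_s f_y = 1790 × 420 = 751800 N.
Try a within the flange: a = T/(0.85 f'_c b_f) = 751800/(0.85 × 21 × 790) = 53.31 mm.
Since a = 53.31 ≤ h_f = 120 mm, the stress block lies entirely in the flange; analyse as a rectangular beam of width b_f.
M_n = T(d − a/2) = 751800 × (535 − 26.655) = 382.17 × 10⁶ N·mm.
M_n = 382.17 kN·m.

M_n ≈ 382 kN·m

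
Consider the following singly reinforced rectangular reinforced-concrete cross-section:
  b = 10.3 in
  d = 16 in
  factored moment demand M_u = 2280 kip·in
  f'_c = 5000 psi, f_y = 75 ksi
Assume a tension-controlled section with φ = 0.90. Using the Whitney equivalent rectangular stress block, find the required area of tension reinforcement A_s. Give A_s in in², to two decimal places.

A_s ≈ 2.43 in²

M_n = M_u/φ = 2280/0.90 = 2533.33 kip·in.
From M_n = 0.85 f'_c a b (d − a/2):
a = d − √(d² − 2M_n/(0.85 f'_c b)) = 16 − √(16² − 2 × 2533.33/(0.85 × 5 × 10.3)) = 4.157 in.
A_s = 0.85 f'_c a b / f_y = 0.85 × 5 × 4.157 × 10.3 / 75 = 2.426 in².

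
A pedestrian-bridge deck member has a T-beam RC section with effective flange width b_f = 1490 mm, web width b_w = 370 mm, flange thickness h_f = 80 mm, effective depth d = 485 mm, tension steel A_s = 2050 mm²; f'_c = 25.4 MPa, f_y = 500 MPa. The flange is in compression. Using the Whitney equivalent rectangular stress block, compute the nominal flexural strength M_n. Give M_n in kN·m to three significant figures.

M_n ≈ 481 kN·m

Tension: T = A_s f_y = 2050 × 500 = 1025000 N.
Try a within the flange: a = T/(0.85 f'_c b_f) = 1025000/(0.85 × 25.4 × 1490) = 31.86 mm.
Since a = 31.86 ≤ h_f = 80 mm, the stress block lies entirely in the flange; analyse as a rectangular beam of width b_f.
M_n = T(d − a/2) = 1025000 × (485 − 15.93) = 480.80 × 10⁶ N·mm.
M_n = 480.80 kN·m.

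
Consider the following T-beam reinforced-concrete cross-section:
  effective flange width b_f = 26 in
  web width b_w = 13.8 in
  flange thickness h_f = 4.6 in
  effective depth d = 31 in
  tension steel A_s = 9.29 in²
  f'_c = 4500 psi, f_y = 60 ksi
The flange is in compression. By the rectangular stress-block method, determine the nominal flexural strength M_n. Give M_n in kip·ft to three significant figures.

Tension: T = A_s f_y = 9.29 × 60 = 557.4 kips.
Try a within the flange: a = T/(0.85 f'_c b_f) = 557.4/(0.85 × 4.5 × 26) = 5.605 in.
a = 5.605 > h_f = 4.6 in: the block extends into the web. Split into flange-overhang and web parts.
C_f = 0.85 f'_c (b_f − b_w) h_f = 0.85 × 4.5 × (26 − 13.8) × 4.6 = 214.7 kips.
Remaining web compression depth: a_w = (T − C_f)/(0.85 f'_c b_w) = (557.4 − 214.7)/(0.85 × 4.5 × 13.8) = 6.492 in.
M_n = C_f(d − h_f/2) + (T − C_f)(d − a_w/2) = 214.7 × (31 − 2.3) + 342.7 × (31 − 3.246) = 6161.9 + 9511.3 = 15673.2 kip·in.
M_n = 15673.2/12 = 1306.10 kip·ft.

M_n ≈ 1310 kip·ft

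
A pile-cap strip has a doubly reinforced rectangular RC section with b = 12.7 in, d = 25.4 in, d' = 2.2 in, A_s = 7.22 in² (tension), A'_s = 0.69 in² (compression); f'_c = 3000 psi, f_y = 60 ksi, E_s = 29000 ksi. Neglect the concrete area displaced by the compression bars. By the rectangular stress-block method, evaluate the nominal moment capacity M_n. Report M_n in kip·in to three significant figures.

M_n ≈ 8540 kip·in

Assume both steels yield.
a = (A_s − A'_s) f_y/(0.85 f'_c b) = (7.22 − 0.69) × 60/(0.85 × 3 × 12.7) = 12.098 in.
c = a/β₁ = 12.098/0.85 = 14.233 in; ε'_s = 0.003(c − d')/c = 0.0025 ≥ ε_y = 0.0021, so the compression steel yields.
M_n = (A_s − A'_s) f_y (d − a/2) + A'_s f_y (d − d') = 391.8 × (25.4 − 6.049) + 41.4 × (25.4 − 2.2) = 7581.7 + 960.5 = 8542.2 kip·in.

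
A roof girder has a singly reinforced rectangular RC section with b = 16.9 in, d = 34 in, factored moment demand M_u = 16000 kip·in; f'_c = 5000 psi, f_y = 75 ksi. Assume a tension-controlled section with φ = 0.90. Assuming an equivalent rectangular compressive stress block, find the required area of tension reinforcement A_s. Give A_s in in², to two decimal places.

A_s ≈ 7.94 in²

M_n = M_u/φ = 16000/0.90 = 17777.8 kip·in.
From M_n = 0.85 f'_c a b (d − a/2):
a = d − √(d² − 2M_n/(0.85 f'_c b)) = 34 − √(34² − 2 × 17777.8/(0.85 × 5 × 16.9)) = 8.291 in.
A_s = 0.85 f'_c a b / f_y = 0.85 × 5 × 8.291 × 16.9 / 75 = 7.940 in².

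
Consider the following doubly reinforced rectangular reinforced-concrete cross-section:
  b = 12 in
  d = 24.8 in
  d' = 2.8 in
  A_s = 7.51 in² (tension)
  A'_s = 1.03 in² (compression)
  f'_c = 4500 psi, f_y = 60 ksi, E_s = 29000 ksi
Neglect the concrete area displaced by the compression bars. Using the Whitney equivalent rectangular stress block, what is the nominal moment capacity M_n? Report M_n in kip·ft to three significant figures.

Assume both steels yield.
a = (A_s − A'_s) f_y/(0.85 f'_c b) = (7.51 − 1.03) × 60/(0.85 × 4.5 × 12) = 8.471 in.
c = a/β₁ = 8.471/0.825 = 10.268 in; ε'_s = 0.003(c − d')/c = 0.0022 ≥ ε_y = 0.0021, so the compression steel yields.
M_n = (A_s − A'_s) f_y (d − a/2) + A'_s f_y (d − d') = 388.8 × (24.8 − 4.2355) + 61.8 × (24.8 − 2.8) = 7995.5 + 1359.6 = 9355.1 kip·in = 9355.1/12 = 779.59 kip·ft.

M_n ≈ 780 kip·ft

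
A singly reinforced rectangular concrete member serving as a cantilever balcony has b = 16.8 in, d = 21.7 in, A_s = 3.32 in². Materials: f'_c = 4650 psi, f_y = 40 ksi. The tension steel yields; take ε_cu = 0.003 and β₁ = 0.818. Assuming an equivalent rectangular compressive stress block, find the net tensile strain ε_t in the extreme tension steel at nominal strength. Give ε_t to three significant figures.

ε_t ≈ 0.0236

a = A_s f_y/(0.85 f'_c b) = 2.000 in.
β₁ = 0.818, so c = a/β₁ = 2.000/0.818 = 2.445 in.
From the linear strain diagram with ε_cu = 0.003: ε_t = 0.003 (d − c)/c = 0.003 × (21.7 − 2.445)/2.445 = 0.0236.
Since ε_t ≥ 0.005, the section is tension-controlled.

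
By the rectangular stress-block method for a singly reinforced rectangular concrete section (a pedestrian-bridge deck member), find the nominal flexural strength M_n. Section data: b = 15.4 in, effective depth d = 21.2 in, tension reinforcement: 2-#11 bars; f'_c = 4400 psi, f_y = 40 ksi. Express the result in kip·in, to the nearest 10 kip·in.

A_s = 2 × 1.56 = 3.12 in².
T = A_s f_y = 3.12 × 40 = 124.8 kips.
a = T/(0.85 f'_c b) = 124.8/(0.85 × 4.4 × 15.4) = 2.167 in.
M_n = T(d − a/2) = 124.8 × (21.2 − 1.0835) = 2510.5 kip·in.

M_n ≈ 2510 kip·in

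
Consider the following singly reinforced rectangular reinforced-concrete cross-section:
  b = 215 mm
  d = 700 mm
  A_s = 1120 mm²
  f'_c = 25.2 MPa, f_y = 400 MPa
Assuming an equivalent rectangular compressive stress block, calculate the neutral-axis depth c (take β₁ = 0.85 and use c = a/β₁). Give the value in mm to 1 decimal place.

c ≈ 114.4 mm

T = A_s f_y = 1120 × 400 = 448000 N = 448 kN.
Setting C = 0.85 f'_c a b equal to T: a = 448000/(0.85 × 25.2 × 215) = 97.279 mm.
With β₁ = 0.85, c = a/β₁ = 97.279/0.85 = 114.4 mm.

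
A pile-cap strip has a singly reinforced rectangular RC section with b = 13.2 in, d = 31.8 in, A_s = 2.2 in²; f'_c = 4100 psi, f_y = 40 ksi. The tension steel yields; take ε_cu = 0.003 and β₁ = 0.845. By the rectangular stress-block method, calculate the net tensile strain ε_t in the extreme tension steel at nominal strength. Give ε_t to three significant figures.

a = A_s f_y/(0.85 f'_c b) = 1.913 in.
β₁ = 0.845, so c = a/β₁ = 1.913/0.845 = 2.264 in.
From the linear strain diagram with ε_cu = 0.003: ε_t = 0.003 (d − c)/c = 0.003 × (31.8 − 2.264)/2.264 = 0.0391.
Since ε_t ≥ 0.005, the section is tension-controlled.

ε_t ≈ 0.0391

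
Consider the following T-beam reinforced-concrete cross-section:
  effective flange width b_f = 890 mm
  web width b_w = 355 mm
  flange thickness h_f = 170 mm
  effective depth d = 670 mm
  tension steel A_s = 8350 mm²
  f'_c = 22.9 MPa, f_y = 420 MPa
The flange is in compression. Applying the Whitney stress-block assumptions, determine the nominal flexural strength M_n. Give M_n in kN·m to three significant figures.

M_n ≈ 1980 kN·m

Tension: T = A_s f_y = 8350 × 420 = 3507000 N.
Try a within the flange: a = T/(0.85 f'_c b_f) = 3507000/(0.85 × 22.9 × 890) = 202.44 mm.
a = 202.44 > h_f = 170 mm: the block extends into the web. Split into flange-overhang and web parts.
C_f = 0.85 f'_c (b_f − b_w) h_f = 0.85 × 22.9 × (890 − 355) × 170 = 1770342 N.
Remaining web compression depth: a_w = (T − C_f)/(0.85 f'_c b_w) = (3507000 − 1770342)/(0.85 × 22.9 × 355) = 251.32 mm.
M_n = C_f(d − h_f/2) + (T − C_f)(d − a_w/2) = 1770342 × (670 − 85) + 1736658 × (670 − 125.66) = 1035.65 + 945.33 = 1980.98 × 10⁶ N·mm.
M_n = 1980.98 kN·m.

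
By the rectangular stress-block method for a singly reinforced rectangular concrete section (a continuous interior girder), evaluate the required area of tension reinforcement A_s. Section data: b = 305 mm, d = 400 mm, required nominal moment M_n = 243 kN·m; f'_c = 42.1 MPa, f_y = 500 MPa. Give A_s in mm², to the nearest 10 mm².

A_s ≈ 1310 mm²

With M_n = 0.85 f'_c a b (d − a/2), solve the quadratic for a:
a = d − √(d² − 2M_n/(0.85 f'_c b)) = 400 − √(400² − 2 × 243×10⁶/(0.85 × 42.1 × 305)) = 60.19 mm.
A_s = 0.85 f'_c a b / f_y = 0.85 × 42.1 × 60.19 × 305 / 500 = 1313.9 mm².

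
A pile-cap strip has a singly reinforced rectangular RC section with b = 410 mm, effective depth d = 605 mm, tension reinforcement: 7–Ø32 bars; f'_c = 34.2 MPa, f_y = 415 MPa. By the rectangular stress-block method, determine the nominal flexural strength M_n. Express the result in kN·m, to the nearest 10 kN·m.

M_n ≈ 1180 kN·m

A_s = 7 × 804 = 5628 mm².
T = A_s f_y = 5628 × 415 = 2335620 N = 2335.62 kN.
From C = T: a = T/(0.85 f'_c b) = 2335620/(0.85 × 34.2 × 410) = 195.96 mm.
M_n = T(d − a/2) = 2335.62 kN × (605 − 97.98) mm = 1184.21 kN·m.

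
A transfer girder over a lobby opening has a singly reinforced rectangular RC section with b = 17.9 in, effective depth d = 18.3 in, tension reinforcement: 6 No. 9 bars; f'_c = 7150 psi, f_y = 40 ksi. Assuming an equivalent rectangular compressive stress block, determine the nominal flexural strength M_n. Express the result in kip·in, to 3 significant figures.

M_n ≈ 4130 kip·in

A_s = 6 × 1 = 6 in².
T = A_s f_y = 6 × 40 = 240 kips.
a = T/(0.85 f'_c b) = 240/(0.85 × 7.15 × 17.9) = 2.206 in.
M_n = T(d − a/2) = 240 × (18.3 − 1.103) = 4127.3 kip·in.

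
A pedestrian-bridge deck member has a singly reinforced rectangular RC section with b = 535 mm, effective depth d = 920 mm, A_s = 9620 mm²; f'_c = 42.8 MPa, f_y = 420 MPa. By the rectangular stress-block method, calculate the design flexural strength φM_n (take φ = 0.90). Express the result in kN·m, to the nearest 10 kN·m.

φM_n ≈ 2970 kN·m

T = A_s f_y = 9620 × 420 = 4040400 N = 4040.4 kN.
From C = T: a = T/(0.85 f'_c b) = 4040400/(0.85 × 42.8 × 535) = 207.59 mm.
M_n = T(d − a/2) = 4040.4 kN × (920 − 103.795) mm = 3297.79 kN·m.
φM_n = 0.90 × 3297.79 = 2968.01 kN·m.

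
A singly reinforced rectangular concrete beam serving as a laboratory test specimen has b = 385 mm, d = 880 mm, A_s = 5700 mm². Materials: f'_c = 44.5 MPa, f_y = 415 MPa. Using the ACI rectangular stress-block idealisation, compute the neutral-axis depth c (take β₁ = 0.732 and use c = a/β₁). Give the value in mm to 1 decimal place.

T = A_s f_y = 5700 × 415 = 2365500 N = 2365.5 kN.
Setting C = 0.85 f'_c a b equal to T: a = 2365500/(0.85 × 44.5 × 385) = 162.436 mm.
With β₁ = 0.732, c = a/β₁ = 162.436/0.732 = 221.9 mm.

c ≈ 221.9 mm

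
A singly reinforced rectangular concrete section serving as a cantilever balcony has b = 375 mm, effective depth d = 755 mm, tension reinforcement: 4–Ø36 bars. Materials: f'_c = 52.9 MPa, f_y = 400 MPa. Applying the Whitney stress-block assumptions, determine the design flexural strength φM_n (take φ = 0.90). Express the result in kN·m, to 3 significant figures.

φM_n ≈ 1040 kN·m

A_s = 4 × 1018 = 4072 mm².
T = A_s f_y = 4072 × 400 = 1628800 N = 1628.8 kN.
From C = T: a = T/(0.85 f'_c b) = 1628800/(0.85 × 52.9 × 375) = 96.60 mm.
M_n = T(d − a/2) = 1628.8 kN × (755 − 48.3) mm = 1151.07 kN·m.
φM_n = 0.90 × 1151.07 = 1035.96 kN·m.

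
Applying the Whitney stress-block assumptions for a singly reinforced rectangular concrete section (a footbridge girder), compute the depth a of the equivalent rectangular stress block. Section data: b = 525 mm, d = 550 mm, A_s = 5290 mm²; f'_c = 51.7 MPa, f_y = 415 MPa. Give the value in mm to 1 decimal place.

a ≈ 95.2 mm

T = A_s f_y = 5290 × 415 = 2195350 N = 2195.35 kN.
Setting C = 0.85 f'_c a b equal to T: a = 2195350/(0.85 × 51.7 × 525) = 95.2 mm.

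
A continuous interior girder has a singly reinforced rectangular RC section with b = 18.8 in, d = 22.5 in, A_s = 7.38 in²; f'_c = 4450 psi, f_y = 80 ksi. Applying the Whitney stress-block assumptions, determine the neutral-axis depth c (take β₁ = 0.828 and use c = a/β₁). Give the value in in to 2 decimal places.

T = A_s f_y = 7.38 × 80 = 590.4 kips.
a = T/(0.85 f'_c b) = 590.4/(0.85 × 4.45 × 18.8) = 8.3025 in.
With β₁ = 0.828, c = a/β₁ = 8.3025/0.828 = 10.03 in.

c ≈ 10.03 in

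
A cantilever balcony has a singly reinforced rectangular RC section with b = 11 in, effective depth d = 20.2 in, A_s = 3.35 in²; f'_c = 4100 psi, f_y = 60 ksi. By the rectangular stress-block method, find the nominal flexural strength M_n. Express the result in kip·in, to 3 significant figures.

M_n ≈ 3530 kip·in

T = A_s f_y = 3.35 × 60 = 201 kips.
a = T/(0.85 f'_c b) = 201/(0.85 × 4.1 × 11) = 5.243 in.
M_n = T(d − a/2) = 201 × (20.2 − 2.6215) = 3533.3 kip·in.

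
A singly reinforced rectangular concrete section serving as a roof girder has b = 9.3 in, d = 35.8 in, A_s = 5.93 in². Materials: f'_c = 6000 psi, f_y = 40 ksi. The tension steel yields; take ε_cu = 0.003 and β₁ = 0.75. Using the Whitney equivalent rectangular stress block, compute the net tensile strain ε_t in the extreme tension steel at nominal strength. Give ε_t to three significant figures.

a = A_s f_y/(0.85 f'_c b) = 5.001 in.
β₁ = 0.75, so c = a/β₁ = 5.001/0.75 = 6.668 in.
From the linear strain diagram with ε_cu = 0.003: ε_t = 0.003 (d − c)/c = 0.003 × (35.8 − 6.668)/6.668 = 0.0131.
Since ε_t ≥ 0.005, the section is tension-controlled.

ε_t ≈ 0.0131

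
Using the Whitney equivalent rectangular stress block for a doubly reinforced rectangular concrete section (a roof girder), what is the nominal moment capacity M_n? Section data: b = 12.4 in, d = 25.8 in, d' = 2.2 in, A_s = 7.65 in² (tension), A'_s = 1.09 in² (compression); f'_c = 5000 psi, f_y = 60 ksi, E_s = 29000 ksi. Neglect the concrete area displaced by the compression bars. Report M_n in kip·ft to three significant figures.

M_n ≈ 852 kip·ft

Assume both steels yield.
a = (A_s − A'_s) f_y/(0.85 f'_c b) = (7.65 − 1.09) × 60/(0.85 × 5 × 12.4) = 7.469 in.
c = a/β₁ = 7.469/0.8 = 9.336 in; ε'_s = 0.003(c − d')/c = 0.0023 ≥ ε_y = 0.0021, so the compression steel yields.
M_n = (A_s − A'_s) f_y (d − a/2) + A'_s f_y (d − d') = 393.6 × (25.8 − 3.7345) + 65.4 × (25.8 − 2.2) = 8685.0 + 1543.4 = 10228.4 kip·in = 10228.4/12 = 852.37 kip·ft.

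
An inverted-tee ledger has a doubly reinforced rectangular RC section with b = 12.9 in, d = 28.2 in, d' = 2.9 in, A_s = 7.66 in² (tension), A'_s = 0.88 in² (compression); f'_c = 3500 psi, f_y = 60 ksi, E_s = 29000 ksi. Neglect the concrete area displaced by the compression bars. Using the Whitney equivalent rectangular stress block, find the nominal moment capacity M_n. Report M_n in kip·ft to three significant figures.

M_n ≈ 888 kip·ft

Assume both steels yield.
a = (A_s − A'_s) f_y/(0.85 f'_c b) = (7.66 − 0.88) × 60/(0.85 × 3.5 × 12.9) = 10.600 in.
c = a/β₁ = 10.600/0.85 = 12.471 in; ε'_s = 0.003(c − d')/c = 0.0023 ≥ ε_y = 0.0021, so the compression steel yields.
M_n = (A_s − A'_s) f_y (d − a/2) + A'_s f_y (d − d') = 406.8 × (28.2 − 5.3) + 52.8 × (28.2 − 2.9) = 9315.7 + 1335.8 = 10651.5 kip·in = 10651.5/12 = 887.63 kip·ft.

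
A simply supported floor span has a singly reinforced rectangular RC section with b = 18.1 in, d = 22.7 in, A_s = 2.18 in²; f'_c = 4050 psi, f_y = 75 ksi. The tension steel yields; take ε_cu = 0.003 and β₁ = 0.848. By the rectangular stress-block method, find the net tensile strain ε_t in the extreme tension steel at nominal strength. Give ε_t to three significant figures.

ε_t ≈ 0.0190

a = A_s f_y/(0.85 f'_c b) = 2.624 in.
β₁ = 0.848, so c = a/β₁ = 2.624/0.848 = 3.094 in.
From the linear strain diagram with ε_cu = 0.003: ε_t = 0.003 (d − c)/c = 0.003 × (22.7 − 3.094)/3.094 = 0.0190.
Since ε_t ≥ 0.005, the section is tension-controlled.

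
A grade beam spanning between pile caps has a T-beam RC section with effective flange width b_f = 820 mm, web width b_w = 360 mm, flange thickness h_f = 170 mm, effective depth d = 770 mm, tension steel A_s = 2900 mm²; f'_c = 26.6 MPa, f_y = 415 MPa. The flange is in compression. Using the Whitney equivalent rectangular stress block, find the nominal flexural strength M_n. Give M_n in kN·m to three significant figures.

Tension: T = A_s f_y = 2900 × 415 = 1203500 N.
Try a within the flange: a = T/(0.85 f'_c b_f) = 1203500/(0.85 × 26.6 × 820) = 64.91 mm.
Since a = 64.91 ≤ h_f = 170 mm, the stress block lies entirely in the flange; analyse as a rectangular beam of width b_f.
M_n = T(d − a/2) = 1203500 × (770 − 32.455) = 887.64 × 10⁶ N·mm.
M_n = 887.64 kN·m.

M_n ≈ 888 kN·m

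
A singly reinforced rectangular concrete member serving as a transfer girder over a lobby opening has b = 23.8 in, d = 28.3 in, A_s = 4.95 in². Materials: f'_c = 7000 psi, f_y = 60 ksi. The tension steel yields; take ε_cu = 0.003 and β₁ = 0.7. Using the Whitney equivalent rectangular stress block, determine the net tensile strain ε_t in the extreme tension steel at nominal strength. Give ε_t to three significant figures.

ε_t ≈ 0.0253

a = A_s f_y/(0.85 f'_c b) = 2.097 in.
β₁ = 0.7, so c = a/β₁ = 2.097/0.7 = 2.996 in.
From the linear strain diagram with ε_cu = 0.003: ε_t = 0.003 (d − c)/c = 0.003 × (28.3 − 2.996)/2.996 = 0.0253.
Since ε_t ≥ 0.005, the section is tension-controlled.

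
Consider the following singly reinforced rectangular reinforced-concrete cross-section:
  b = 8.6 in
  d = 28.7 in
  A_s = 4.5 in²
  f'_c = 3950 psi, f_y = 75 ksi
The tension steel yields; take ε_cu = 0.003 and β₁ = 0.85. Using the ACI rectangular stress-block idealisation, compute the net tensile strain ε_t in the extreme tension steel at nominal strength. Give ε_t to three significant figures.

a = A_s f_y/(0.85 f'_c b) = 11.689 in.
β₁ = 0.85, so c = a/β₁ = 11.689/0.85 = 13.752 in.
From the linear strain diagram with ε_cu = 0.003: ε_t = 0.003 (d − c)/c = 0.003 × (28.7 − 13.752)/13.752 = 0.00326.
ε_t < 0.004 — the section is over-reinforced for flexure under ACI limits.

ε_t ≈ 0.00326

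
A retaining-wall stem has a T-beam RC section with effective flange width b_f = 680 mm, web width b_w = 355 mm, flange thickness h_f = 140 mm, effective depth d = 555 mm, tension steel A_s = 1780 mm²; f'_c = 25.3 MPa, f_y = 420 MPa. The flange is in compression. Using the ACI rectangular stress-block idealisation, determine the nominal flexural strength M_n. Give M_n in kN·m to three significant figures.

Tension: T = A_s f_y = 1780 × 420 = 747600 N.
Try a within the flange: a = T/(0.85 f'_c b_f) = 747600/(0.85 × 25.3 × 680) = 51.12 mm.
Since a = 51.12 ≤ h_f = 140 mm, the stress block lies entirely in the flange; analyse as a rectangular beam of width b_f.
M_n = T(d − a/2) = 747600 × (555 − 25.56) = 395.81 × 10⁶ N·mm.
M_n = 395.81 kN·m.

M_n ≈ 396 kN·m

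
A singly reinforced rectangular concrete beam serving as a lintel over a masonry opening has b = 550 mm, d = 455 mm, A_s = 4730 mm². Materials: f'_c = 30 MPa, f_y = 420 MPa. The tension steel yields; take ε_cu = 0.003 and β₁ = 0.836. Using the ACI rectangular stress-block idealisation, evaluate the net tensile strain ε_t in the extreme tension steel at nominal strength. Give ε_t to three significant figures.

a = A_s f_y/(0.85 f'_c b) = 141.65 mm.
β₁ = 0.836, so c = a/β₁ = 141.65/0.836 = 169.44 mm.
From the linear strain diagram with ε_cu = 0.003: ε_t = 0.003 (d − c)/c = 0.003 × (455 − 169.44)/169.44 = 0.00506.
Since ε_t ≥ 0.005, the section is tension-controlled.

ε_t ≈ 0.00506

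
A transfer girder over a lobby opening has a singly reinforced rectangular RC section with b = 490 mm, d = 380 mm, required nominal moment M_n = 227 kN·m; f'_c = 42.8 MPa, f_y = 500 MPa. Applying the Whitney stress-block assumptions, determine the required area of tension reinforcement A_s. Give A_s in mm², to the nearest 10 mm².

With M_n = 0.85 f'_c a b (d − a/2), solve the quadratic for a:
a = d − √(d² − 2M_n/(0.85 f'_c b)) = 380 − √(380² − 2 × 227×10⁶/(0.85 × 42.8 × 490)) = 35.13 mm.
A_s = 0.85 f'_c a b / f_y = 0.85 × 42.8 × 35.13 × 490 / 500 = 1252.5 mm².

A_s ≈ 1250 mm²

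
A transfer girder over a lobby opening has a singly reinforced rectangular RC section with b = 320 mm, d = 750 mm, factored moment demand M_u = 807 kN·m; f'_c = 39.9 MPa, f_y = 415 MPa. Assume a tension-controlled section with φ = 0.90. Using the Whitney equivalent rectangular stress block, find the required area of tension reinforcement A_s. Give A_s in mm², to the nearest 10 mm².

A_s ≈ 3130 mm²

M_n = M_u/φ = 807/0.90 = 896.667 kN·m.
With M_n = 0.85 f'_c a b (d − a/2), solve the quadratic for a:
a = d − √(d² − 2M_n/(0.85 f'_c b)) = 750 − √(750² − 2 × 896.667×10⁶/(0.85 × 39.9 × 320)) = 119.72 mm.
A_s = 0.85 f'_c a b / f_y = 0.85 × 39.9 × 119.72 × 320 / 415 = 3130.8 mm².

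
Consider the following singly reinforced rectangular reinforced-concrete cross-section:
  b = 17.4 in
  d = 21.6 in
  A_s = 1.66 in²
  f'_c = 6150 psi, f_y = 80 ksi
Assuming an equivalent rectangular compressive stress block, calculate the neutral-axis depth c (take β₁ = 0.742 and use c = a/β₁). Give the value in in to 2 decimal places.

T = A_s f_y = 1.66 × 80 = 132.8 kips.
a = T/(0.85 f'_c b) = 132.8/(0.85 × 6.15 × 17.4) = 1.4600 in.
With β₁ = 0.742, c = a/β₁ = 1.4600/0.742 = 1.97 in.

c ≈ 1.97 in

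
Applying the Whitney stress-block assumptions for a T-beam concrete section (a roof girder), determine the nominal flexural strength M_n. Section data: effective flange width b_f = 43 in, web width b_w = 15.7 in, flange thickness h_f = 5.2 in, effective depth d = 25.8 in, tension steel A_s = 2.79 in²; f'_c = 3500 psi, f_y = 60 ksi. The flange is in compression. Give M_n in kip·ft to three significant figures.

Tension: T = A_s f_y = 2.79 × 60 = 167.4 kips.
Try a within the flange: a = T/(0.85 f'_c b_f) = 167.4/(0.85 × 3.5 × 43) = 1.309 in.
Since a = 1.309 ≤ h_f = 5.2 in, the stress block lies entirely in the flange; analyse as a rectangular beam of width b_f.
M_n = T(d − a/2) = 167.4 × (25.8 − 0.6545) = 4209.4 kip·in.
M_n = 4209.4/12 = 350.78 kip·ft.

M_n ≈ 351 kip·ft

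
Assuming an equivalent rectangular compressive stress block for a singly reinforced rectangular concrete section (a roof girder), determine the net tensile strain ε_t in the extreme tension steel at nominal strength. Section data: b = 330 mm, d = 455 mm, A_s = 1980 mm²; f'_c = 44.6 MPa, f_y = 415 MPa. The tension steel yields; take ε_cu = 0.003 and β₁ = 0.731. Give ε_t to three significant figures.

a = A_s f_y/(0.85 f'_c b) = 65.68 mm.
β₁ = 0.731, so c = a/β₁ = 65.68/0.731 = 89.85 mm.
From the linear strain diagram with ε_cu = 0.003: ε_t = 0.003 (d − c)/c = 0.003 × (455 − 89.85)/89.85 = 0.0122.
Since ε_t ≥ 0.005, the section is tension-controlled.

ε_t ≈ 0.0122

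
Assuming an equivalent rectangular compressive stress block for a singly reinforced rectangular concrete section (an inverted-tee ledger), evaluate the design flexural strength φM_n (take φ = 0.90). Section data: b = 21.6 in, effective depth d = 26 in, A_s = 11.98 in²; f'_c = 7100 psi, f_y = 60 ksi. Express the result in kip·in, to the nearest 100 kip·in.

φM_n ≈ 15000 kip·in

T = A_s f_y = 11.98 × 60 = 718.8 kips.
a = T/(0.85 f'_c b) = 718.8/(0.85 × 7.1 × 21.6) = 5.514 in.
M_n = T(d − a/2) = 718.8 × (26 − 2.757) = 16707.1 kip·in.
φM_n = 0.90 × 16707.1 = 15036.4 kip·in.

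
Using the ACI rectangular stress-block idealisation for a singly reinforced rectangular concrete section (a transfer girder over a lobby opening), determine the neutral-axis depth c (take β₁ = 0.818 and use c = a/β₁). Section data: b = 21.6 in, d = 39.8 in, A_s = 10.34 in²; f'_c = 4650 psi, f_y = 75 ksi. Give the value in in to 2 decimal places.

T = A_s f_y = 10.34 × 75 = 775.5 kips.
a = T/(0.85 f'_c b) = 775.5/(0.85 × 4.65 × 21.6) = 9.0836 in.
With β₁ = 0.818, c = a/β₁ = 9.0836/0.818 = 11.10 in.

c ≈ 11.10 in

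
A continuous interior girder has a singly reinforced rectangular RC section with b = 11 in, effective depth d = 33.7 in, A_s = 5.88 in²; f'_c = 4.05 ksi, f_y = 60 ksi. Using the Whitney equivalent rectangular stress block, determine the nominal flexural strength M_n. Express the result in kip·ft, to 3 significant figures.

T = A_s f_y = 5.88 × 60 = 352.8 kips.
a = T/(0.85 f'_c b) = 352.8/(0.85 × 4.05 × 11) = 9.317 in.
M_n = T(d − a/2) = 352.8 × (33.7 − 4.6585) = 10245.8 kip·in = 10245.8/12 = 853.82 kip·ft.

M_n ≈ 854 kip·ft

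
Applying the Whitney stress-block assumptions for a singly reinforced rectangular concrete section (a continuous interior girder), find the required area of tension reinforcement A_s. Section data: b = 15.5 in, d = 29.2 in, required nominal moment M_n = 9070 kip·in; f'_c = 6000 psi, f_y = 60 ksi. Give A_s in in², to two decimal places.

A_s ≈ 5.58 in²

From M_n = 0.85 f'_c a b (d − a/2):
a = d − √(d² − 2M_n/(0.85 f'_c b)) = 29.2 − √(29.2² − 2 × 9070/(0.85 × 6 × 15.5)) = 4.237 in.
A_s = 0.85 f'_c a b / f_y = 0.85 × 6 × 4.237 × 15.5 / 60 = 5.582 in².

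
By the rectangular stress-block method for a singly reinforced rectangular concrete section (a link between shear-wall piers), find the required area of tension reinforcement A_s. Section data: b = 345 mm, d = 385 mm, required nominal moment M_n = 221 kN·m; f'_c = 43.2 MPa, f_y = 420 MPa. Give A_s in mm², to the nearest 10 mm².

With M_n = 0.85 f'_c a b (d − a/2), solve the quadratic for a:
a = d − √(d² − 2M_n/(0.85 f'_c b)) = 385 − √(385² − 2 × 221×10⁶/(0.85 × 43.2 × 345)) = 48.35 mm.
A_s = 0.85 f'_c a b / f_y = 0.85 × 43.2 × 48.35 × 345 / 420 = 1458.4 mm².

A_s ≈ 1460 mm²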